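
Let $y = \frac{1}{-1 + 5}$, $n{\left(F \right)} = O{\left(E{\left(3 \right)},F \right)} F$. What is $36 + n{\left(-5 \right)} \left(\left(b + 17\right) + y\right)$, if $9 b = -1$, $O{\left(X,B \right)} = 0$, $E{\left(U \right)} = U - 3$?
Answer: $36$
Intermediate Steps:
$E{\left(U \right)} = -3 + U$
$b = - \frac{1}{9}$ ($b = \frac{1}{9} \left(-1\right) = - \frac{1}{9} \approx -0.11111$)
$n{\left(F \right)} = 0$ ($n{\left(F \right)} = 0 F = 0$)
$y = \frac{1}{4} \approx 0.25$
$36 + n{\left(-5 \right)} \left(\left(b + 17\right) + y\right) = 36 + 0 \left(\left(- \frac{1}{9} + 17\right) + \frac{1}{4}\right) = 36 + 0 \left(\frac{152}{9} + \frac{1}{4}\right) = 36 + 0 \cdot \frac{617}{36} = 36 + 0 = 36$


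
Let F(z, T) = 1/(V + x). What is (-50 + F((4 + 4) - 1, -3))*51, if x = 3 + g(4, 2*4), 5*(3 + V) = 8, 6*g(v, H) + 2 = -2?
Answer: -34935/14 ≈ -2495.4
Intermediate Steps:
g(v, H) = -2/3 (g(v, H) = -1/3 + (1/6)*(-2) = -1/3 - 1/3 = -2/3)
V = -7/5 (V = -3 + (1/5)*8 = -3 + 8/5 = -7/5 ≈ -1.4000)
x = 7/3 (x = 3 - 2/3 = 7/3 ≈ 2.3333)
F(z, T) = 15/14 (F(z, T) = 1/(-7/5 + 7/3) = 1/(14/15) = 15/14)
(-50 + F((4 + 4) - 1, -3))*51 = (-50 + 15/14)*51 = -685/14*51 = -34935/14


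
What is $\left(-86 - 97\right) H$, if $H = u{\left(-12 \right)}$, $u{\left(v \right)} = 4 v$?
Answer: $8784$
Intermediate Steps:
$H = -48$ ($H = 4 \left(-12\right) = -48$)
$\left(-86 - 97\right) H = \left(-86 - 97\right) \left(-48\right) = \left(-183\right) \left(-48\right) = 8784$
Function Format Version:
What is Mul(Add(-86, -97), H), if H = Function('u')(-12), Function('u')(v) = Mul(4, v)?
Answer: 8784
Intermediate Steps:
H = -48 (H = Mul(4, -12) = -48)
Mul(Add(-86, -97), H) = Mul(Add(-86, -97), -48) = Mul(-183, -48) = 8784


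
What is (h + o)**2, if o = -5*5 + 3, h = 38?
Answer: 256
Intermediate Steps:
o = -22 (o = -25 + 3 = -22)
(h + o)**2 = (38 - 22)**2 = 16**2 = 256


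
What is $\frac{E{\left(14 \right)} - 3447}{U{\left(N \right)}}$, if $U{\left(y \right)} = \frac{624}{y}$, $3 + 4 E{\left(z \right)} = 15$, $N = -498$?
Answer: $\frac{71463}{26} \approx 2748.6$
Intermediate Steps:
$E{\left(z \right)} = 3$ ($E{\left(z \right)} = - \frac{3}{4} + \frac{1}{4} \cdot 15 = - \frac{3}{4} + \frac{15}{4} = 3$)
$\frac{E{\left(14 \right)} - 3447}{U{\left(N \right)}} = \frac{3 - 3447}{624 \frac{1}{-498}} = \frac{3 - 3447}{624 \left(- \frac{1}{498}\right)} = - \frac{3444}{- \frac{104}{83}} = \left(-3444\right) \left(- \frac{83}{104}\right) = \frac{71463}{26}$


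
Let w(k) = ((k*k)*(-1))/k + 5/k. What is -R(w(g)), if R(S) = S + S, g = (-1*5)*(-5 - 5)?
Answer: 499/5 ≈ 99.800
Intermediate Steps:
g = 50 (g = -5*(-10) = 50)
w(k) = -k + 5/k (w(k) = (k²*(-1))/k + 5/k = (-k²)/k + 5/k = -k + 5/k)
R(S) = 2*S
-R(w(g)) = -2*(-1*50 + 5/50) = -2*(-50 + 5*(1/50)) = -2*(-50 + ⅒) = -2*(-499)/10 = -1*(-499/5) = 499/5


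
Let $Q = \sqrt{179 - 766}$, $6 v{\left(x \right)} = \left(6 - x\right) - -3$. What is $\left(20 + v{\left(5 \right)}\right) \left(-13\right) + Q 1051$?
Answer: $- \frac{806}{3} + 1051 i \sqrt{587} \approx -268.67 + 25464.0 i$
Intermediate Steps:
$v{\left(x \right)} = \frac{3}{2} - \frac{x}{6}$ ($v{\left(x \right)} = \frac{\left(6 - x\right) - -3}{6} = \frac{\left(6 - x\right) + 3}{6} = \frac{9 - x}{6} = \frac{3}{2} - \frac{x}{6}$)
$Q = i \sqrt{587}$ ($Q = \sqrt{-587} = i \sqrt{587} \approx 24.228 i$)
$\left(20 + v{\left(5 \right)}\right) \left(-13\right) + Q 1051 = \left(20 + \left(\frac{3}{2} - \frac{5}{6}\right)\right) \left(-13\right) + i \sqrt{587} \cdot 1051 = \left(20 + \left(\frac{3}{2} - \frac{5}{6}\right)\right) \left(-13\right) + 1051 i \sqrt{587} = \left(20 + \frac{2}{3}\right) \left(-13\right) + 1051 i \sqrt{587} = \frac{62}{3} \left(-13\right) + 1051 i \sqrt{587} = - \frac{806}{3} + 1051 i \sqrt{587}$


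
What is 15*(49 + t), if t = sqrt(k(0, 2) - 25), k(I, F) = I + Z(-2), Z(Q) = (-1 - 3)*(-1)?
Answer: 735 + 15*I*sqrt(21) ≈ 735.0 + 68.739*I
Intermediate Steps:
Z(Q) = 4 (Z(Q) = -4*(-1) = 4)
k(I, F) = 4 + I (k(I, F) = I + 4 = 4 + I)
t = I*sqrt(21) (t = sqrt((4 + 0) - 25) = sqrt(4 - 25) = sqrt(-21) = I*sqrt(21) ≈ 4.5826*I)
15*(49 + t) = 15*(49 + I*sqrt(21)) = 735 + 15*I*sqrt(21)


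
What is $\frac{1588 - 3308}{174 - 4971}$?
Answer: $\frac{1720}{4797} \approx 0.35856$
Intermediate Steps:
$\frac{1588 - 3308}{174 - 4971} = - \frac{1720}{-4797} = \left(-1720\right) \left(- \frac{1}{4797}\right) = \frac{1720}{4797}$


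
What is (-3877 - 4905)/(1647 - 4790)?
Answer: 8782/3143 ≈ 2.7941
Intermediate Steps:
(-3877 - 4905)/(1647 - 4790) = -8782/(-3143) = -8782*(-1/3143) = 8782/3143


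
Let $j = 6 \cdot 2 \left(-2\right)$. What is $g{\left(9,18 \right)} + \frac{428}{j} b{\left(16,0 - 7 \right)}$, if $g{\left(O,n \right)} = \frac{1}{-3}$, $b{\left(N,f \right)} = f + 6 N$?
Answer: $- \frac{3175}{2} \approx -1587.5$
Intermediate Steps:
$g{\left(O,n \right)} = - \frac{1}{3}$
$j = -24$ ($j = 12 \left(-2\right) = -24$)
$g{\left(9,18 \right)} + \frac{428}{j} b{\left(16,0 - 7 \right)} = - \frac{1}{3} + \frac{428}{-24} \left(\left(0 - 7\right) + 6 \cdot 16\right) = - \frac{1}{3} + 428 \left(- \frac{1}{24}\right) \left(-7 + 96\right) = - \frac{1}{3} - \frac{9523}{6} = - \frac{3175}{2}$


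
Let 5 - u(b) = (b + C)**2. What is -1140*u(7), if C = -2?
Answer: 22800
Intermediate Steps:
u(b) = 5 - (-2 + b)**2 (u(b) = 5 - (b - 2)**2 = 5 - (-2 + b)**2)
-1140*u(7) = -1140*(5 - (-2 + 7)**2) = -1140*(5 - 1*5**2) = -1140*(5 - 1*25) = -1140*(5 - 25) = -1140*(-20) = 22800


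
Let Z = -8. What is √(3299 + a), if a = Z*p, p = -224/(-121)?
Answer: √397387/11 ≈ 57.308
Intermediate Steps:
p = 224/121 (p = -224*(-1/121) = 224/121 ≈ 1.8512)
a = -1792/121 (a = -8*224/121 = -1792/121 ≈ -14.810)
√(3299 + a) = √(3299 - 1792/121) = √(397387/121) = √397387/11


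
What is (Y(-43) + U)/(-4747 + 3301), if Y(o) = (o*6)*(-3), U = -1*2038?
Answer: 632/723 ≈ 0.87414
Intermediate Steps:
U = -2038
Y(o) = -18*o (Y(o) = (6*o)*(-3) = -18*o)
(Y(-43) + U)/(-4747 + 3301) = (-18*(-43) - 2038)/(-4747 + 3301) = (774 - 2038)/(-1446) = -1264*(-1/1446) = 632/723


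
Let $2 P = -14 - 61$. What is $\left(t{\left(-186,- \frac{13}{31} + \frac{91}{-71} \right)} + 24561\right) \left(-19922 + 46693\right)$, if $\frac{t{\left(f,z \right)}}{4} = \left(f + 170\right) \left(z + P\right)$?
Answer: $\frac{1595036981067}{2201} \approx 7.2469 \cdot 10^{8}$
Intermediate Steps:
$P = - \frac{75}{2}$ ($P = \frac{-14 - 61}{2} = \frac{1}{2} \left(-75\right) = - \frac{75}{2} \approx -37.5$)
$t{\left(f,z \right)} = 4 \left(170 + f\right) \left(- \frac{75}{2} + z\right)$ ($t{\left(f,z \right)} = 4 \left(f + 170\right) \left(z - \frac{75}{2}\right) = 4 \left(170 + f\right) \left(- \frac{75}{2} + z\right)$)
$\left(t{\left(-186,- \frac{13}{31} + \frac{91}{-71} \right)} + 24561\right) \left(-19922 + 46693\right) = \left(\left(-25500 - -27900 + 680 \left(- \frac{13}{31} + \frac{91}{-71}\right) + 4 \left(-186\right) \left(- \frac{13}{31} + \frac{91}{-71}\right)\right) + 24561\right) \left(-19922 + 46693\right) = \left(\left(-25500 + 27900 + 680 \left(\left(-13\right) \frac{1}{31} + 91 \left(- \frac{1}{71}\right)\right) + 4 \left(-186\right) \left(\left(-13\right) \frac{1}{31} + 91 \left(- \frac{1}{71}\right)\right)\right) + 24561\right) 26771 = \left(\left(-25500 + 27900 + 680 \left(- \frac{13}{31} - \frac{91}{71}\right) + 4 \left(-186\right) \left(- \frac{13}{31} - \frac{91}{71}\right)\right) + 24561\right) 26771 = \left(\left(-25500 + 27900 + 680 \left(- \frac{3744}{2201}\right) + 4 \left(-186\right) \left(- \frac{3744}{2201}\right)\right) + 24561\right) 26771 = \left(\left(-25500 + 27900 - \frac{2545920}{2201} + \frac{89856}{71}\right) + 24561\right) 26771 = \left(\frac{5522016}{2201} + 24561\right) 26771 = \frac{59580777}{2201} \cdot 26771 = \frac{1595036981067}{2201}$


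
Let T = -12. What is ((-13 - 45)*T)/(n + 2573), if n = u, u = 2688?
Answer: 696/5261 ≈ 0.13229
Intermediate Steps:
n = 2688
((-13 - 45)*T)/(n + 2573) = ((-13 - 45)*(-12))/(2688 + 2573) = -58*(-12)/5261 = 696*(1/5261) = 696/5261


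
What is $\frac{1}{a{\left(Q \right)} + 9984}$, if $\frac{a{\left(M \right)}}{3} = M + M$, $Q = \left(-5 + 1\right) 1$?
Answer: $\frac{1}{9960} \approx 0.0001004$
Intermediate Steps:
$Q = -4$ ($Q = \left(-4\right) 1 = -4$)
$a{\left(M \right)} = 6 M$ ($a{\left(M \right)} = 3 \left(M + M\right) = 3 \cdot 2 M = 6 M$)
$\frac{1}{a{\left(Q \right)} + 9984} = \frac{1}{6 \left(-4\right) + 9984} = \frac{1}{-24 + 9984} = \frac{1}{9960}$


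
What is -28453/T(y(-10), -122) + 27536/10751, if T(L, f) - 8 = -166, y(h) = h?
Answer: 310248891/1698658 ≈ 182.64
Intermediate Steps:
T(L, f) = -158 (T(L, f) = 8 - 166 = -158)
-28453/T(y(-10), -122) + 27536/10751 = -28453/(-158) + 27536/10751 = -28453*(-1/158) + 27536*(1/10751) = 28453/158 + 27536/10751 = 310248891/1698658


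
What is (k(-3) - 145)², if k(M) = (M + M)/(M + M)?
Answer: 20736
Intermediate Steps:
k(M) = 1 (k(M) = (2*M)/((2*M)) = (2*M)*(1/(2*M)) = 1)
(k(-3) - 145)² = (1 - 145)² = (-144)² = 20736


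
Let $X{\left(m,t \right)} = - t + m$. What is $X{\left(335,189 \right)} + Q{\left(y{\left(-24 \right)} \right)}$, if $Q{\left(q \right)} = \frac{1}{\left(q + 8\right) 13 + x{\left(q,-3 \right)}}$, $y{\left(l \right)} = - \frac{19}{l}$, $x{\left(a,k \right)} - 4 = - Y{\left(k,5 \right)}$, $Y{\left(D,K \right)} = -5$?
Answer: $\frac{432038}{2959} \approx 146.01$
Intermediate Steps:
$X{\left(m,t \right)} = m - t$
$x{\left(a,k \right)} = 9$ ($x{\left(a,k \right)} = 4 - -5 = 4 + 5 = 9$)
$Q{\left(q \right)} = \frac{1}{113 + 13 q}$ ($Q{\left(q \right)} = \frac{1}{\left(q + 8\right) 13 + 9} = \frac{1}{\left(8 + q\right) 13 + 9} = \frac{1}{\left(104 + 13 q\right) + 9} = \frac{1}{113 + 13 q}$)
$X{\left(335,189 \right)} + Q{\left(y{\left(-24 \right)} \right)} = \left(335 - 189\right) + \frac{1}{113 + 13 \left(- \frac{19}{-24}\right)} = \left(335 - 189\right) + \frac{1}{113 + 13 \left(\left(-19\right) \left(- \frac{1}{24}\right)\right)} = 146 + \frac{1}{113 + 13 \cdot \frac{19}{24}} = 146 + \frac{1}{113 + \frac{247}{24}} = 146 + \frac{1}{\frac{2959}{24}} = 146 + \frac{24}{2959} = \frac{432038}{2959}$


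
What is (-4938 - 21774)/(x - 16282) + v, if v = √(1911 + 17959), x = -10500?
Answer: 1908/1913 + √19870 ≈ 141.96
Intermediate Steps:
v = √19870 ≈ 140.96
(-4938 - 21774)/(x - 16282) + v = (-4938 - 21774)/(-10500 - 16282) + √19870 = -26712/(-26782) + √19870 = -26712*(-1/26782) + √19870 = 1908/1913 + √19870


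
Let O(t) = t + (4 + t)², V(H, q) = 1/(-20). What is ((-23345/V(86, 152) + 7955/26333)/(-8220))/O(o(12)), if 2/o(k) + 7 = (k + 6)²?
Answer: -19007704070543/5373248439336 ≈ -3.5375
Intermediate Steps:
o(k) = 2/(-7 + (6 + k)²) (o(k) = 2/(-7 + (k + 6)²) = 2/(-7 + (6 + k)²))
V(H, q) = -1/20
((-23345/V(86, 152) + 7955/26333)/(-8220))/O(o(12)) = ((-23345/(-1/20) + 7955/26333)/(-8220))/(2/(-7 + (6 + 12)²) + (4 + 2/(-7 + (6 + 12)²))²) = ((-23345*(-20) + 7955*(1/26333))*(-1/8220))/(2/(-7 + 18²) + (4 + 2/(-7 + 18²))²) = ((466900 + 7955/26333)*(-1/8220))/(2/(-7 + 324) + (4 + 2/(-7 + 324))²) = ((12294885655/26333)*(-1/8220))/(2/317 + (4 + 2/317)²) = -2458977131/(43291452*(2*(1/317) + (4 + 2*(1/317))²)) = -2458977131/(43291452*(2/317 + (4 + 2/317)²)) = -2458977131/(43291452*(2/317 + (1270/317)²)) = -2458977131/(43291452*(2/317 + 1612900/100489)) = -2458977131/(43291452*1613534/100489) = -2458977131/43291452*100489/1613534 = -19007704070543/5373248439336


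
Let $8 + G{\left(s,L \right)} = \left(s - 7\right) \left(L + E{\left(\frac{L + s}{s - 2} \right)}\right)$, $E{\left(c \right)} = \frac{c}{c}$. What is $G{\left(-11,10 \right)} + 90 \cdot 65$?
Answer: $5644$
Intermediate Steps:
$E{\left(c \right)} = 1$
$G{\left(s,L \right)} = -8 + \left(1 + L\right) \left(-7 + s\right)$ ($G{\left(s,L \right)} = -8 + \left(s - 7\right) \left(L + 1\right) = -8 + \left(-7 + s\right) \left(1 + L\right) = -8 + \left(1 + L\right) \left(-7 + s\right)$)
$G{\left(-11,10 \right)} + 90 \cdot 65 = \left(-15 - 11 - 70 + 10 \left(-11\right)\right) + 90 \cdot 65 = \left(-15 - 11 - 70 - 110\right) + 5850 = -206 + 5850 = 5644$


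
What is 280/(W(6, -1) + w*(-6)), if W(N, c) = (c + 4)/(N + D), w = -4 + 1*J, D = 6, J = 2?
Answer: 160/7 ≈ 22.857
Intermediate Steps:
w = -2 (w = -4 + 1*2 = -4 + 2 = -2)
W(N, c) = (4 + c)/(6 + N) (W(N, c) = (c + 4)/(N + 6) = (4 + c)/(6 + N))
280/(W(6, -1) + w*(-6)) = 280/((4 - 1)/(6 + 6) - 2*(-6)) = 280/(3/12 + 12) = 280/((1/12)*3 + 12) = 280/(¼ + 12) = 280/(49/4) = 280*(4/49) = 160/7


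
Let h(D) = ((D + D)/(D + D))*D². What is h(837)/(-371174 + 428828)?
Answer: 77841/6406 ≈ 12.151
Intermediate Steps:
h(D) = D² (h(D) = ((2*D)/((2*D)))*D² = ((2*D)*(1/(2*D)))*D² = 1*D² = D²)
h(837)/(-371174 + 428828) = 837²/(-371174 + 428828) = 700569/57654 = 700569*(1/57654) = 77841/6406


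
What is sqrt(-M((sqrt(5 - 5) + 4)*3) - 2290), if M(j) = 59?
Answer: 9*I*sqrt(29) ≈ 48.466*I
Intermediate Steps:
sqrt(-M((sqrt(5 - 5) + 4)*3) - 2290) = sqrt(-1*59 - 2290) = sqrt(-59 - 2290) = sqrt(-2349) = 9*I*sqrt(29)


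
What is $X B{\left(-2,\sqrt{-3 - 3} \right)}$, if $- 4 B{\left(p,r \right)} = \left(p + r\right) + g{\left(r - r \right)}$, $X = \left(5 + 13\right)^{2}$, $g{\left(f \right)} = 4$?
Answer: $-162 - 81 i \sqrt{6} \approx -162.0 - 198.41 i$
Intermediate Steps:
$X = 324$ ($X = 18^{2} = 324$)
$B{\left(p,r \right)} = -1 - \frac{p}{4} - \frac{r}{4}$ ($B{\left(p,r \right)} = - \frac{\left(p + r\right) + 4}{4} = - \frac{4 + p + r}{4} = -1 - \frac{p}{4} - \frac{r}{4}$)
$X B{\left(-2,\sqrt{-3 - 3} \right)} = 324 \left(-1 - - \frac{1}{2} - \frac{\sqrt{-3 - 3}}{4}\right) = 324 \left(-1 + \frac{1}{2} - \frac{\sqrt{-6}}{4}\right) = 324 \left(-1 + \frac{1}{2} - \frac{i \sqrt{6}}{4}\right) = 324 \left(- \frac{1}{2} - \frac{i \sqrt{6}}{4}\right) = -162 - 81 i \sqrt{6}$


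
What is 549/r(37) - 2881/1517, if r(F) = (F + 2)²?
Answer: -394352/256373 ≈ -1.5382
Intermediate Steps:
r(F) = (2 + F)²
549/r(37) - 2881/1517 = 549/((2 + 37)²) - 2881/1517 = 549/(39²) - 2881*1/1517 = 549/1521 - 2881/1517 = 549*(1/1521) - 2881/1517 = 61/169 - 2881/1517 = -394352/256373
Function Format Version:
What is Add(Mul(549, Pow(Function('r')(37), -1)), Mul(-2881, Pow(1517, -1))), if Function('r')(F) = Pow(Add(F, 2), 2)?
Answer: Rational(-394352, 256373) ≈ -1.5382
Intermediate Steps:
Function('r')(F) = Pow(Add(2, F), 2)
Add(Mul(549, Pow(Function('r')(37), -1)), Mul(-2881, Pow(1517, -1))) = Add(Mul(549, Pow(Pow(Add(2, 37), 2), -1)), Mul(-2881, Pow(1517, -1))) = Add(Mul(549, Pow(Pow(39, 2), -1)), Mul(-2881, Rational(1, 1517))) = Add(Mul(549, Pow(1521, -1)), Rational(-2881, 1517)) = Add(Mul(549, Rational(1, 1521)), Rational(-2881, 1517)) = Add(Rational(61, 169), Rational(-2881, 1517)) = Rational(-394352, 256373)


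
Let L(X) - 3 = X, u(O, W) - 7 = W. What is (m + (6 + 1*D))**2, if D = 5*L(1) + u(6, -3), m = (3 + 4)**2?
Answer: 6241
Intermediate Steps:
m = 49 (m = 7**2 = 49)
u(O, W) = 7 + W
L(X) = 3 + X
D = 24 (D = 5*(3 + 1) + (7 - 3) = 5*4 + 4 = 20 + 4 = 24)
(m + (6 + 1*D))**2 = (49 + (6 + 1*24))**2 = (49 + (6 + 24))**2 = (49 + 30)**2 = 79**2 = 6241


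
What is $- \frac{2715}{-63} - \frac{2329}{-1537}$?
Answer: $\frac{1439894}{32277} \approx 44.611$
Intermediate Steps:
$- \frac{2715}{-63} - \frac{2329}{-1537} = \left(-2715\right) \left(- \frac{1}{63}\right) - - \frac{2329}{1537} = \frac{905}{21} + \frac{2329}{1537} = \frac{1439894}{32277}$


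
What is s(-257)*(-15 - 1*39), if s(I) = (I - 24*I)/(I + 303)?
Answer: -6939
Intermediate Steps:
s(I) = -23*I/(303 + I) (s(I) = (-23*I)/(303 + I) = -23*I/(303 + I))
s(-257)*(-15 - 1*39) = (-23*(-257)/(303 - 257))*(-15 - 1*39) = (-23*(-257)/46)*(-15 - 39) = -23*(-257)*1/46*(-54) = (257/2)*(-54) = -6939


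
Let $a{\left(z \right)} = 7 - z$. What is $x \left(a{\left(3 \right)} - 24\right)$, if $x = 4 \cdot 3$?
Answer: $-240$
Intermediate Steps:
$x = 12$
$x \left(a{\left(3 \right)} - 24\right) = 12 \left(\left(7 - 3\right) - 24\right) = 12 \left(4 - 24\right) = 12 \left(-20\right) = -240$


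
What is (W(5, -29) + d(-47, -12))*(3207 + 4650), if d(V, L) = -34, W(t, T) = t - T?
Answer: 0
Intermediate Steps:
(W(5, -29) + d(-47, -12))*(3207 + 4650) = ((5 - 1*(-29)) - 34)*(3207 + 4650) = ((5 + 29) - 34)*7857 = (34 - 34)*7857 = 0*7857 = 0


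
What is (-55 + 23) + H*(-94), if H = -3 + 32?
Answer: -2758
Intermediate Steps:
H = 29
(-55 + 23) + H*(-94) = (-55 + 23) + 29*(-94) = -32 - 2726 = -2758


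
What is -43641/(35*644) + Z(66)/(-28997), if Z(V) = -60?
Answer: -1264105677/653592380 ≈ -1.9341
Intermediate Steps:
-43641/(35*644) + Z(66)/(-28997) = -43641/(35*644) - 60/(-28997) = -43641/22540 - 60*(-1/28997) = -43641*1/22540 + 60/28997 = -43641/22540 + 60/28997 = -1264105677/653592380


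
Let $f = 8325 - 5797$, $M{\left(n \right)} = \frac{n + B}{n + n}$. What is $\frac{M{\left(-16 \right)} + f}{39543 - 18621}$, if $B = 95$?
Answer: $\frac{2449}{20288} \approx 0.12071$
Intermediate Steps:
$M{\left(n \right)} = \frac{95 + n}{2 n}$ ($M{\left(n \right)} = \frac{n + 95}{n + n} = \frac{95 + n}{2 n}$)
$f = 2528$
$\frac{M{\left(-16 \right)} + f}{39543 - 18621} = \frac{\frac{95 - 16}{2 \left(-16\right)} + 2528}{39543 - 18621} = \frac{\frac{1}{2} \left(- \frac{1}{16}\right) 79 + 2528}{20922} = \left(- \frac{79}{32} + 2528\right) \frac{1}{20922} = \frac{80817}{32} \cdot \frac{1}{20922} = \frac{2449}{20288}$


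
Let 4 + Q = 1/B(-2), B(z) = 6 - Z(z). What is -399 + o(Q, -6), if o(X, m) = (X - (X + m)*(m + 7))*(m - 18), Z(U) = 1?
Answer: -543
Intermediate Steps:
B(z) = 5 (B(z) = 6 - 1*1 = 6 - 1 = 5)
Q = -19/5 (Q = -4 + 1/5 = -19/5 ≈ -3.8000)
o(X, m) = (-18 + m)*(X - (7 + m)*(X + m)) (o(X, m) = (X - (X + m)*(7 + m))*(-18 + m) = (X - (7 + m)*(X + m))*(-18 + m) = (-18 + m)*(X - (7 + m)*(X + m)))
-399 + o(Q, -6) = -399 + (-1*(-6)**3 + 11*(-6)**2 + 108*(-19/5) + 126*(-6) - 1*(-19/5)*(-6)**2 + 12*(-19/5)*(-6)) = -399 + (-1*(-216) + 11*36 - 2052/5 - 756 - 1*(-19/5)*36 + 1368/5) = -399 + (216 + 396 - 2052/5 - 756 + 684/5 + 1368/5) = -399 - 144 = -543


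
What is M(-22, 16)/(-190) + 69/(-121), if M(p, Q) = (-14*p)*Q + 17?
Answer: -122291/4598 ≈ -26.597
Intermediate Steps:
M(p, Q) = 17 - 14*Q*p (M(p, Q) = -14*Q*p + 17 = 17 - 14*Q*p)
M(-22, 16)/(-190) + 69/(-121) = (17 - 14*16*(-22))/(-190) + 69/(-121) = (17 + 4928)*(-1/190) + 69*(-1/121) = 4945*(-1/190) - 69/121 = -989/38 - 69/121 = -122291/4598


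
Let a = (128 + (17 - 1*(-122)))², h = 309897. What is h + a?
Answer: 381186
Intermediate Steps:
a = 71289 (a = (128 + (17 + 122))² = (128 + 139)² = 267² = 71289)
h + a = 309897 + 71289 = 381186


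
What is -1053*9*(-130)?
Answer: 1232010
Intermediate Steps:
-1053*9*(-130) = -81*117*(-130) = -9477*(-130) = 1232010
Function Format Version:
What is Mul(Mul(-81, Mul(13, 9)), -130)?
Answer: 1232010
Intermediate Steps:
Mul(Mul(-81, Mul(13, 9)), -130) = Mul(Mul(-81, 117), -130) = Mul(-9477, -130) = 1232010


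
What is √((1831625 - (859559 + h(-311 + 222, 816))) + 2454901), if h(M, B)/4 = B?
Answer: √3423703 ≈ 1850.3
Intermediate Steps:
h(M, B) = 4*B
√((1831625 - (859559 + h(-311 + 222, 816))) + 2454901) = √((1831625 - (859559 + 4*816)) + 2454901) = √((1831625 - (859559 + 3264)) + 2454901) = √((1831625 - 1*862823) + 2454901) = √((1831625 - 862823) + 2454901) = √(968802 + 2454901) = √3423703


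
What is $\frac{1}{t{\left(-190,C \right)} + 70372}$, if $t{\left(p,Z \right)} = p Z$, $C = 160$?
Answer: $\frac{1}{39972} \approx 2.5018 \cdot 10^{-5}$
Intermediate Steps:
$t{\left(p,Z \right)} = Z p$
$\frac{1}{t{\left(-190,C \right)} + 70372} = \frac{1}{160 \left(-190\right) + 70372} = \frac{1}{-30400 + 70372} = \frac{1}{39972}$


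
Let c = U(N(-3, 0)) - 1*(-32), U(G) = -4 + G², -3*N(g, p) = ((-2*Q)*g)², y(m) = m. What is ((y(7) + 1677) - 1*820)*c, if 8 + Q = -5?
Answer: 3553469568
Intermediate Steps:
Q = -13 (Q = -8 - 5 = -13)
N(g, p) = -676*g²/3
c = 4112812 (c = (-4 + (-676/3*(-3)²)²) - 1*(-32) = (-4 + (-676/3*9)²) + 32 = (-4 + (-2028)²) + 32 = (-4 + 4112784) + 32 = 4112780 + 32 = 4112812)
((y(7) + 1677) - 1*820)*c = ((7 + 1677) - 1*820)*4112812 = (1684 - 820)*4112812 = 864*4112812 = 3553469568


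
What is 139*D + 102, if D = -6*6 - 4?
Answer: -5458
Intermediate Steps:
D = -40 (D = -36 - 4 = -40)
139*D + 102 = 139*(-40) + 102 = -5560 + 102 = -5458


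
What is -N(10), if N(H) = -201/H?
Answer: 201/10 ≈ 20.100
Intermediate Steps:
-N(10) = -(-201)/10 = -1*(-201/10) = 201/10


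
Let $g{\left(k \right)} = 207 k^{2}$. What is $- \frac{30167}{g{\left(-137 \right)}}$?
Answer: $- \frac{30167}{3885183} \approx -0.0077646$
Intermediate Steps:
$- \frac{30167}{g{\left(-137 \right)}} = - \frac{30167}{207 \left(-137\right)^{2}} = - \frac{30167}{207 \cdot 18769} = - \frac{30167}{3885183}$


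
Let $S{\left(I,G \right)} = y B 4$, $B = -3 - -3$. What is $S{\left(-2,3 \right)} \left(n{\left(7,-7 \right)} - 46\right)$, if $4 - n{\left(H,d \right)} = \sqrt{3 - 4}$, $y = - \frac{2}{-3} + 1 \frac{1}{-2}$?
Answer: $0$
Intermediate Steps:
$y = \frac{1}{6}$ ($y = \left(-2\right) \left(- \frac{1}{3}\right) + 1 \left(- \frac{1}{2}\right) = \frac{2}{3} - \frac{1}{2} = \frac{1}{6} \approx 0.16667$)
$B = 0$ ($B = -3 + 3 = 0$)
$S{\left(I,G \right)} = 0$ ($S{\left(I,G \right)} = \frac{1}{6} \cdot 0 \cdot 4 = 0 \cdot 4 = 0$)
$n{\left(H,d \right)} = 4 - i$ ($n{\left(H,d \right)} = 4 - \sqrt{3 - 4} = 4 - \sqrt{-1} = 4 - i$)
$S{\left(-2,3 \right)} \left(n{\left(7,-7 \right)} - 46\right) = 0 \left(\left(4 - i\right) - 46\right) = 0 \left(-42 - i\right) = 0$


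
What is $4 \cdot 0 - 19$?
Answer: $-19$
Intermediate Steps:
$4 \cdot 0 - 19 = 0 - 19 = -19$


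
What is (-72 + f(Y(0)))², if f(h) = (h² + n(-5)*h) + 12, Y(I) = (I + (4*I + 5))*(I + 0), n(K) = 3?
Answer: 3600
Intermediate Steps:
Y(I) = I*(5 + 5*I) (Y(I) = (I + (5 + 4*I))*I = (5 + 5*I)*I = I*(5 + 5*I))
f(h) = 12 + h² + 3*h (f(h) = (h² + 3*h) + 12 = 12 + h² + 3*h)
(-72 + f(Y(0)))² = (-72 + (12 + (5*0*(1 + 0))² + 3*(5*0*(1 + 0))))² = (-72 + (12 + (5*0*1)² + 3*(5*0*1)))² = (-72 + (12 + 0² + 3*0))² = (-72 + (12 + 0 + 0))² = (-72 + 12)² = (-60)² = 3600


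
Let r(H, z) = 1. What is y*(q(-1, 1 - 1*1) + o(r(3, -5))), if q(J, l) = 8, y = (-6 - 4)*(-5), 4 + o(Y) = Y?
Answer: 250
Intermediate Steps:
o(Y) = -4 + Y
y = 50 (y = -10*(-5) = 50)
y*(q(-1, 1 - 1*1) + o(r(3, -5))) = 50*(8 + (-4 + 1)) = 50*(8 - 3) = 50*5 = 250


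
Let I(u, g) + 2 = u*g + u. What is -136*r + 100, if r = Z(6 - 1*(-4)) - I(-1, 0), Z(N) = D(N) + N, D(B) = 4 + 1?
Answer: -2348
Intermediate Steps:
D(B) = 5
I(u, g) = -2 + u + g*u (I(u, g) = -2 + (u*g + u) = -2 + (g*u + u) = -2 + (u + g*u) = -2 + u + g*u)
Z(N) = 5 + N
r = 18 (r = (5 + (6 - 1*(-4))) - (-2 - 1 + 0*(-1)) = (5 + (6 + 4)) - (-2 - 1 + 0) = (5 + 10) - 1*(-3) = 15 + 3 = 18)
-136*r + 100 = -136*18 + 100 = -2448 + 100 = -2348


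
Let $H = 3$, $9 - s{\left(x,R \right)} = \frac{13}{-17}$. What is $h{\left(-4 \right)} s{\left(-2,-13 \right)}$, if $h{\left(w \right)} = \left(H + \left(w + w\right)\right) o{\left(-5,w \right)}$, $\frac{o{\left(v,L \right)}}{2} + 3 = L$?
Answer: $\frac{11620}{17} \approx 683.53$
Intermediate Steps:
$s{\left(x,R \right)} = \frac{166}{17}$ ($s{\left(x,R \right)} = 9 - \frac{13}{-17} = 9 - 13 \left(- \frac{1}{17}\right) = 9 - - \frac{13}{17} = 9 + \frac{13}{17} = \frac{166}{17}$)
$o{\left(v,L \right)} = -6 + 2 L$
$h{\left(w \right)} = \left(-6 + 2 w\right) \left(3 + 2 w\right)$ ($h{\left(w \right)} = \left(3 + \left(w + w\right)\right) \left(-6 + 2 w\right) = \left(3 + 2 w\right) \left(-6 + 2 w\right) = \left(-6 + 2 w\right) \left(3 + 2 w\right)$)
$h{\left(-4 \right)} s{\left(-2,-13 \right)} = 2 \left(-3 - 4\right) \left(3 + 2 \left(-4\right)\right) \frac{166}{17} = 2 \left(-7\right) \left(3 - 8\right) \frac{166}{17} = 2 \left(-7\right) \left(-5\right) \frac{166}{17} = 70 \cdot \frac{166}{17} = \frac{11620}{17}$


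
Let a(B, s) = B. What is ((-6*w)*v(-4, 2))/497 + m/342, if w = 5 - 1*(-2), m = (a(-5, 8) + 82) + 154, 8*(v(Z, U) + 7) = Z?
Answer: 10597/8094 ≈ 1.3092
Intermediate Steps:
v(Z, U) = -7 + Z/8
m = 231 (m = (-5 + 82) + 154 = 77 + 154 = 231)
w = 7 (w = 5 + 2 = 7)
((-6*w)*v(-4, 2))/497 + m/342 = ((-6*7)*(-7 + (1/8)*(-4)))/497 + 231/342 = -42*(-7 - 1/2)*(1/497) + 231*(1/342) = -42*(-15/2)*(1/497) + 77/114 = 315*(1/497) + 77/114 = 45/71 + 77/114 = 10597/8094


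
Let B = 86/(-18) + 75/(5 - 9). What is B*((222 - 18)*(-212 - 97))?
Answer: 1483097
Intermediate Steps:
B = -847/36 (B = 86*(-1/18) + 75/(-4) = -43/9 + 75*(-¼) = -43/9 - 75/4 = -847/36 ≈ -23.528)
B*((222 - 18)*(-212 - 97)) = -847*(222 - 18)*(-212 - 97)/36 = -14399*(-309)/3 = -847/36*(-63036) = 1483097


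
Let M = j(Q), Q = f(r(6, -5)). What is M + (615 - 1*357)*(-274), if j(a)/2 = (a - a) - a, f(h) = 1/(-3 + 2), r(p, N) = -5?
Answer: -70690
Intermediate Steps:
f(h) = -1 (f(h) = 1/(-1) = -1)
Q = -1
j(a) = -2*a (j(a) = 2*((a - a) - a) = 2*(0 - a) = 2*(-a) = -2*a)
M = 2 (M = -2*(-1) = 2)
M + (615 - 1*357)*(-274) = 2 + (615 - 1*357)*(-274) = 2 + (615 - 357)*(-274) = 2 + 258*(-274) = 2 - 70692 = -70690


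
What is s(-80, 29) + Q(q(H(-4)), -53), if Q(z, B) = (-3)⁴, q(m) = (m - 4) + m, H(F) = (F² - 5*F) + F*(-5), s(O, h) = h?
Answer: 110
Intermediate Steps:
H(F) = F² - 10*F (H(F) = (F² - 5*F) - 5*F = F² - 10*F)
q(m) = -4 + 2*m (q(m) = (-4 + m) + m = -4 + 2*m)
Q(z, B) = 81
s(-80, 29) + Q(q(H(-4)), -53) = 29 + 81 = 110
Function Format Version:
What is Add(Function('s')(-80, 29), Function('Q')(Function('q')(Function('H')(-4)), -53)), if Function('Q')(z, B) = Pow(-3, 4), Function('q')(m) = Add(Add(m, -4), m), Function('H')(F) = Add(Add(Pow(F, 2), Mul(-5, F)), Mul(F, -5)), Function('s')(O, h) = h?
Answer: 110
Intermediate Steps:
Function('H')(F) = Add(Pow(F, 2), Mul(-10, F)) (Function('H')(F) = Add(Add(Pow(F, 2), Mul(-5, F)), Mul(-5, F)) = Add(Pow(F, 2), Mul(-10, F)))
Function('q')(m) = Add(-4, Mul(2, m)) (Function('q')(m) = Add(Add(-4, m), m) = Add(-4, Mul(2, m)))
Function('Q')(z, B) = 81
Add(Function('s')(-80, 29), Function('Q')(Function('q')(Function('H')(-4)), -53)) = Add(29, 81) = 110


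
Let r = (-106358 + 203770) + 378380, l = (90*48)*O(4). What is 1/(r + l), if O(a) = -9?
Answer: 1/436912 ≈ 2.2888e-6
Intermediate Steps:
l = -38880 (l = (90*48)*(-9) = 4320*(-9) = -38880)
r = 475792 (r = 97412 + 378380 = 475792)
1/(r + l) = 1/(475792 - 38880) = 1/436912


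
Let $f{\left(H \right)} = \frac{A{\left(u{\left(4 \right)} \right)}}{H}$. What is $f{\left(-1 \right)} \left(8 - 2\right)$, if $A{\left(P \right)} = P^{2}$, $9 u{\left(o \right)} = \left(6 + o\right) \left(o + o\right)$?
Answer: $- \frac{12800}{27} \approx -474.07$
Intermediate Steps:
$u{\left(o \right)} = \frac{2 o \left(6 + o\right)}{9}$ ($u{\left(o \right)} = \frac{\left(6 + o\right) \left(o + o\right)}{9} = \frac{\left(6 + o\right) 2 o}{9} = \frac{2 o \left(6 + o\right)}{9}$)
$f{\left(H \right)} = \frac{6400}{81 H}$ ($f{\left(H \right)} = \frac{\left(\frac{2}{9} \cdot 4 \left(6 + 4\right)\right)^{2}}{H} = \frac{\left(\frac{2}{9} \cdot 4 \cdot 10\right)^{2}}{H} = \frac{\left(\frac{80}{9}\right)^{2}}{H} = \frac{6400}{81 H}$)
$f{\left(-1 \right)} \left(8 - 2\right) = \frac{6400}{81 \left(-1\right)} \left(8 - 2\right) = \frac{6400}{81} \left(-1\right) 6 = \left(- \frac{6400}{81}\right) 6 = - \frac{12800}{27}$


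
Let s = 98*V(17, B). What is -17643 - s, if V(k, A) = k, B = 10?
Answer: -19309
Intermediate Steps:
s = 1666 (s = 98*17 = 1666)
-17643 - s = -17643 - 1*1666 = -17643 - 1666 = -19309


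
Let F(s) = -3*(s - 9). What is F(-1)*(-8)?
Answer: -240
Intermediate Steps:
F(s) = 27 - 3*s (F(s) = -3*(-9 + s) = 27 - 3*s)
F(-1)*(-8) = (27 - 3*(-1))*(-8) = (27 + 3)*(-8) = 30*(-8) = -240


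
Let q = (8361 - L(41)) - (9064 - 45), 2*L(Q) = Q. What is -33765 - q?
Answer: -66173/2 ≈ -33087.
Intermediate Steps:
L(Q) = Q/2
q = -1357/2 (q = (8361 - 41/2) - (9064 - 45) = (8361 - 1*41/2) - 1*9019 = (8361 - 41/2) - 9019 = 16681/2 - 9019 = -1357/2 ≈ -678.50)
-33765 - q = -33765 - 1*(-1357/2) = -33765 + 1357/2 = -66173/2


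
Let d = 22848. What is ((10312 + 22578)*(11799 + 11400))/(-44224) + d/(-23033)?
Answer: -8787768729291/509305696 ≈ -17254.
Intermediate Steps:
((10312 + 22578)*(11799 + 11400))/(-44224) + d/(-23033) = ((10312 + 22578)*(11799 + 11400))/(-44224) + 22848/(-23033) = (32890*23199)*(-1/44224) + 22848*(-1/23033) = 763015110*(-1/44224) - 22848/23033 = -381507555/22112 - 22848/23033 = -8787768729291/509305696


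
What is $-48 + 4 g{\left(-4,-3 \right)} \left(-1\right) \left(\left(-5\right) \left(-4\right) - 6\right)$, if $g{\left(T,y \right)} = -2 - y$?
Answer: $-104$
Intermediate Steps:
$-48 + 4 g{\left(-4,-3 \right)} \left(-1\right) \left(\left(-5\right) \left(-4\right) - 6\right) = -48 + 4 \left(-2 - -3\right) \left(-1\right) \left(\left(-5\right) \left(-4\right) - 6\right) = -48 + 4 \left(-2 + 3\right) \left(-1\right) \left(20 - 6\right) = -48 + 4 \cdot 1 \left(-1\right) 14 = -48 + 4 \left(-1\right) 14 = -48 - 56 = -104$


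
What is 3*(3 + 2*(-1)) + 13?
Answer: 16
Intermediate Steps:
3*(3 + 2*(-1)) + 13 = 3*(3 - 2) + 13 = 3*1 + 13 = 3 + 13 = 16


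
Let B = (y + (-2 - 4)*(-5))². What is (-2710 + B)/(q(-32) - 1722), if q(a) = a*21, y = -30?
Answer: 1355/1197 ≈ 1.1320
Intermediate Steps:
q(a) = 21*a
B = 0 (B = (-30 + (-2 - 4)*(-5))² = (-30 - 6*(-5))² = (-30 + 30)² = 0² = 0)
(-2710 + B)/(q(-32) - 1722) = (-2710 + 0)/(21*(-32) - 1722) = -2710/(-672 - 1722) = -2710/(-2394) = -2710*(-1/2394) = 1355/1197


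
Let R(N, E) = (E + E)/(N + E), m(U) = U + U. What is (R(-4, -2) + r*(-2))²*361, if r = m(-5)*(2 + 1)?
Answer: 11957764/9 ≈ 1.3286e+6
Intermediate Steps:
m(U) = 2*U
R(N, E) = 2*E/(E + N) (R(N, E) = (2*E)/(E + N) = 2*E/(E + N))
r = -30 (r = (2*(-5))*(2 + 1) = -10*3 = -30)
(R(-4, -2) + r*(-2))²*361 = (2*(-2)/(-2 - 4) - 30*(-2))²*361 = (2*(-2)/(-6) + 60)²*361 = (2*(-2)*(-⅙) + 60)²*361 = (⅔ + 60)²*361 = (182/3)²*361 = (33124/9)*361 = 11957764/9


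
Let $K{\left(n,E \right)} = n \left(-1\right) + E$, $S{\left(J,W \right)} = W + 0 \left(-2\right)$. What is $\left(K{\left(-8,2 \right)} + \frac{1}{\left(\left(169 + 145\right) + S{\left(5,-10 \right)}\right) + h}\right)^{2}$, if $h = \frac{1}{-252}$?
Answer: $\frac{587249407684}{5868632449} \approx 100.07$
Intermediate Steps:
$S{\left(J,W \right)} = W$ ($S{\left(J,W \right)} = W + 0 = W$)
$h = - \frac{1}{252} \approx -0.0039683$
$K{\left(n,E \right)} = E - n$ ($K{\left(n,E \right)} = - n + E = E - n$)
$\left(K{\left(-8,2 \right)} + \frac{1}{\left(\left(169 + 145\right) + S{\left(5,-10 \right)}\right) + h}\right)^{2} = \left(\left(2 - -8\right) + \frac{1}{\left(\left(169 + 145\right) - 10\right) - \frac{1}{252}}\right)^{2} = \left(\left(2 + 8\right) + \frac{1}{\left(314 - 10\right) - \frac{1}{252}}\right)^{2} = \left(10 + \frac{1}{304 - \frac{1}{252}}\right)^{2} = \left(10 + \frac{1}{\frac{76607}{252}}\right)^{2} = \left(10 + \frac{252}{76607}\right)^{2} = \left(\frac{766322}{76607}\right)^{2} = \frac{587249407684}{5868632449}$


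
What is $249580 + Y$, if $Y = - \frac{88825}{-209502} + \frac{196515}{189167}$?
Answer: $\frac{899193565301275}{3602805894} \approx 2.4958 \cdot 10^{5}$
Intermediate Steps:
$Y = \frac{5270276755}{3602805894}$ ($Y = \left(-88825\right) \left(- \frac{1}{209502}\right) + 196515 \cdot \frac{1}{189167} = \frac{88825}{209502} + \frac{17865}{17197} = \frac{5270276755}{3602805894} \approx 1.4628$)
$249580 + Y = 249580 + \frac{5270276755}{3602805894} = \frac{899193565301275}{3602805894}$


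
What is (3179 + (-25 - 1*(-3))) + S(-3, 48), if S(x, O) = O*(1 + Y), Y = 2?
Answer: 3301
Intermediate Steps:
S(x, O) = 3*O (S(x, O) = O*(1 + 2) = O*3 = 3*O)
(3179 + (-25 - 1*(-3))) + S(-3, 48) = (3179 + (-25 - 1*(-3))) + 3*48 = (3179 + (-25 + 3)) + 144 = (3179 - 22) + 144 = 3157 + 144 = 3301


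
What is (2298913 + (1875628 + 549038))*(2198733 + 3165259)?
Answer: 25337239967368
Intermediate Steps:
(2298913 + (1875628 + 549038))*(2198733 + 3165259) = (2298913 + 2424666)*5363992 = 4723579*5363992 = 25337239967368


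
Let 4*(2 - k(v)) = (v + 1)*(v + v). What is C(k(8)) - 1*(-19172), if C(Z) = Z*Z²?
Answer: -20132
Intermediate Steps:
k(v) = 2 - v*(1 + v)/2 (k(v) = 2 - (v + 1)*(v + v)/4 = 2 - (1 + v)*2*v/4 = 2 - v*(1 + v)/2)
C(Z) = Z³
C(k(8)) - 1*(-19172) = (2 - ½*8 - ½*8²)³ - 1*(-19172) = (2 - 4 - ½*64)³ + 19172 = (2 - 4 - 32)³ + 19172 = (-34)³ + 19172 = -39304 + 19172 = -20132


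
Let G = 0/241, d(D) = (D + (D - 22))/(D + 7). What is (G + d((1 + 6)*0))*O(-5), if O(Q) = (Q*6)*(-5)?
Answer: -3300/7 ≈ -471.43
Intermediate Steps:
O(Q) = -30*Q (O(Q) = (6*Q)*(-5) = -30*Q)
d(D) = (-22 + 2*D)/(7 + D) (d(D) = (D + (-22 + D))/(7 + D) = (-22 + 2*D)/(7 + D))
G = 0 (G = 0*(1/241) = 0)
(G + d((1 + 6)*0))*O(-5) = (0 + 2*(-11 + (1 + 6)*0)/(7 + (1 + 6)*0))*(-30*(-5)) = (0 + 2*(-11 + 7*0)/(7 + 7*0))*150 = (0 + 2*(-11 + 0)/(7 + 0))*150 = (0 + 2*(-11)/7)*150 = (0 + 2*(⅐)*(-11))*150 = (0 - 22/7)*150 = -22/7*150 = -3300/7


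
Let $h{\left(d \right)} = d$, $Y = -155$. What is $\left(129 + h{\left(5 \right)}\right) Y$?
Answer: $-20770$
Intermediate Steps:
$\left(129 + h{\left(5 \right)}\right) Y = \left(129 + 5\right) \left(-155\right) = 134 \left(-155\right) = -20770$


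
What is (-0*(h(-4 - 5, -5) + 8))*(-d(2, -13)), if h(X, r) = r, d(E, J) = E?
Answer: 0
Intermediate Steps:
(-0*(h(-4 - 5, -5) + 8))*(-d(2, -13)) = (-0*(-5 + 8))*(-1*2) = -0*3*(-2) = -153*0*(-2) = 0*(-2) = 0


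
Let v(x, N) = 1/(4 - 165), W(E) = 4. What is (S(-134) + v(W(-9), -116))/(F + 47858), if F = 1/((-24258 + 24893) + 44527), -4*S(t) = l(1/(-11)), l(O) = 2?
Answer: -3680703/347979442517 ≈ -1.0577e-5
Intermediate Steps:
S(t) = -½ (S(t) = -¼*2 = -½)
F = 1/45162 (F = 1/(635 + 44527) = 1/45162 ≈ 2.2143e-5)
v(x, N) = -1/161 (v(x, N) = 1/(-161) = -1/161)
(S(-134) + v(W(-9), -116))/(F + 47858) = (-½ - 1/161)/(1/45162 + 47858) = -163/(322*2161362997/45162) = -163/322*45162/2161362997 = -3680703/347979442517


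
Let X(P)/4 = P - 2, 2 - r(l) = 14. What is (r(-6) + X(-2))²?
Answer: 784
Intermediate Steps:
r(l) = -12 (r(l) = 2 - 1*14 = 2 - 14 = -12)
X(P) = -8 + 4*P (X(P) = 4*(P - 2) = 4*(-2 + P) = -8 + 4*P)
(r(-6) + X(-2))² = (-12 + (-8 + 4*(-2)))² = (-12 + (-8 - 8))² = (-12 - 16)² = (-28)² = 784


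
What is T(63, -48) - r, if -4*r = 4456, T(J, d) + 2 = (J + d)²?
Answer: 1337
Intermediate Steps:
T(J, d) = -2 + (J + d)²
r = -1114 (r = -¼*4456 = -1114)
T(63, -48) - r = (-2 + (63 - 48)²) - 1*(-1114) = (-2 + 15²) + 1114 = (-2 + 225) + 1114 = 223 + 1114 = 1337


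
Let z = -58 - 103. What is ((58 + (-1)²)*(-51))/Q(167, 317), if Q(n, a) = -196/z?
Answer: -69207/28 ≈ -2471.7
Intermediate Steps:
z = -161
Q(n, a) = 28/23 (Q(n, a) = -196/(-161) = -196*(-1/161) = 28/23)
((58 + (-1)²)*(-51))/Q(167, 317) = ((58 + (-1)²)*(-51))/(28/23) = ((58 + 1)*(-51))*(23/28) = (59*(-51))*(23/28) = -3009*23/28 = -69207/28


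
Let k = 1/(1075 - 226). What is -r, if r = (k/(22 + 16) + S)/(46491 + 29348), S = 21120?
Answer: -681373441/2446717818 ≈ -0.27848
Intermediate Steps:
k = 1/849 ≈ 0.0011779
r = 681373441/2446717818 (r = ((1/849)/(22 + 16) + 21120)/(46491 + 29348) = ((1/849)/38 + 21120)/75839 = ((1/38)*(1/849) + 21120)*(1/75839) = (1/32262 + 21120)*(1/75839) = (681373441/32262)*(1/75839) = 681373441/2446717818 ≈ 0.27848)
-r = -1*681373441/2446717818 = -681373441/2446717818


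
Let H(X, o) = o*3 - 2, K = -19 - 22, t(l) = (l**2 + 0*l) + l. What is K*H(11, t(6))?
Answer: -5084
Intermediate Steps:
t(l) = l + l**2 (t(l) = (l**2 + 0) + l = l**2 + l = l + l**2)
K = -41
H(X, o) = -2 + 3*o (H(X, o) = 3*o - 2 = -2 + 3*o)
K*H(11, t(6)) = -41*(-2 + 3*(6*(1 + 6))) = -41*(-2 + 3*(6*7)) = -41*(-2 + 3*42) = -41*(-2 + 126) = -41*124 = -5084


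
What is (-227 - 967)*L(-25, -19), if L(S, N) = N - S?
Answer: -7164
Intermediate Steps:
(-227 - 967)*L(-25, -19) = (-227 - 967)*(-19 - 1*(-25)) = -1194*(-19 + 25) = -1194*6 = -7164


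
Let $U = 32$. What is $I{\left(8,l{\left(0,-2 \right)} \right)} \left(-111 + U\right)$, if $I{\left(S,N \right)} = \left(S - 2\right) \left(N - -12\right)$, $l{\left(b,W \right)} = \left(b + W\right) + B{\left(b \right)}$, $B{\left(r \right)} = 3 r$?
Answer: $-4740$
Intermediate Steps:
$l{\left(b,W \right)} = W + 4 b$ ($l{\left(b,W \right)} = \left(b + W\right) + 3 b = \left(W + b\right) + 3 b = W + 4 b$)
$I{\left(S,N \right)} = \left(-2 + S\right) \left(12 + N\right)$ ($I{\left(S,N \right)} = \left(-2 + S\right) \left(N + 12\right) = \left(-2 + S\right) \left(12 + N\right)$)
$I{\left(8,l{\left(0,-2 \right)} \right)} \left(-111 + U\right) = \left(-24 - 2 \left(-2 + 4 \cdot 0\right) + 12 \cdot 8 + \left(-2 + 4 \cdot 0\right) 8\right) \left(-111 + 32\right) = \left(-24 - 2 \left(-2 + 0\right) + 96 + \left(-2 + 0\right) 8\right) \left(-79\right) = \left(-24 - -4 + 96 - 16\right) \left(-79\right) = \left(-24 + 4 + 96 - 16\right) \left(-79\right) = 60 \left(-79\right) = -4740$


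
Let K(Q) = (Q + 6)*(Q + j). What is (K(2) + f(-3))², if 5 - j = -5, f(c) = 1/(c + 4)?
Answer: 9409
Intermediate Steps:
f(c) = 1/(4 + c)
j = 10 (j = 5 - 1*(-5) = 5 + 5 = 10)
K(Q) = (6 + Q)*(10 + Q) (K(Q) = (Q + 6)*(Q + 10) = (6 + Q)*(10 + Q))
(K(2) + f(-3))² = ((60 + 2² + 16*2) + 1/(4 - 3))² = ((60 + 4 + 32) + 1/1)² = (96 + 1)² = 97² = 9409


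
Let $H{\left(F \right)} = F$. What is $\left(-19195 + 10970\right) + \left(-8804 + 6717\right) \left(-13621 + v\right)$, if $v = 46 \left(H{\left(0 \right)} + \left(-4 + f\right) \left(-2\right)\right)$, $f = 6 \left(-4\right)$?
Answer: $23042690$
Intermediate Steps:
$f = -24$
$v = 2576$ ($v = 46 \left(0 + \left(-4 - 24\right) \left(-2\right)\right) = 46 \left(0 - -56\right) = 46 \left(0 + 56\right) = 46 \cdot 56 = 2576$)
$\left(-19195 + 10970\right) + \left(-8804 + 6717\right) \left(-13621 + v\right) = \left(-19195 + 10970\right) + \left(-8804 + 6717\right) \left(-13621 + 2576\right) = -8225 - -23050915 = -8225 + 23050915 = 23042690$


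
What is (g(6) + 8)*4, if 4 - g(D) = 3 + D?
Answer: 12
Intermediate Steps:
g(D) = 1 - D (g(D) = 4 - (3 + D) = 4 + (-3 - D) = 1 - D)
(g(6) + 8)*4 = ((1 - 1*6) + 8)*4 = ((1 - 6) + 8)*4 = (-5 + 8)*4 = 3*4 = 12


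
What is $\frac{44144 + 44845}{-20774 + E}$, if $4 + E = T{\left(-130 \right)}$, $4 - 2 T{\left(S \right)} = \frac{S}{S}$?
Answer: $- \frac{59326}{13851} \approx -4.2832$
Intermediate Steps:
$T{\left(S \right)} = \frac{3}{2}$ ($T{\left(S \right)} = 2 - \frac{S \frac{1}{S}}{2} = 2 - \frac{1}{2} = \frac{3}{2}$)
$E = - \frac{5}{2}$ ($E = -4 + \frac{3}{2} = - \frac{5}{2} \approx -2.5$)
$\frac{44144 + 44845}{-20774 + E} = \frac{44144 + 44845}{-20774 - \frac{5}{2}} = \frac{88989}{- \frac{41553}{2}} = 88989 \left(- \frac{2}{41553}\right) = - \frac{59326}{13851}$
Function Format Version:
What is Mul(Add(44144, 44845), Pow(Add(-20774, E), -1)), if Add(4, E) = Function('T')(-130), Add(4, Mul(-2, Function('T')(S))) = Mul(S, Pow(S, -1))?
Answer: Rational(-59326, 13851) ≈ -4.2832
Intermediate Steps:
Function('T')(S) = Rational(3, 2) (Function('T')(S) = Add(2, Mul(Rational(-1, 2), Mul(S, Pow(S, -1)))) = Add(2, Mul(Rational(-1, 2), 1)) = Add(2, Rational(-1, 2)) = Rational(3, 2))
E = Rational(-5, 2) (E = Add(-4, Rational(3, 2)) = Rational(-5, 2) ≈ -2.5000)
Mul(Add(44144, 44845), Pow(Add(-20774, E), -1)) = Mul(Add(44144, 44845), Pow(Add(-20774, Rational(-5, 2)), -1)) = Mul(88989, Pow(Rational(-41553, 2), -1)) = Mul(88989, Rational(-2, 41553)) = Rational(-59326, 13851)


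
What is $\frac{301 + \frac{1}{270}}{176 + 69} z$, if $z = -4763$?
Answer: $- \frac{387093773}{66150} \approx -5851.8$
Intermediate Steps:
$\frac{301 + \frac{1}{270}}{176 + 69} z = \frac{301 + \frac{1}{270}}{176 + 69} \left(-4763\right) = \frac{301 + \frac{1}{270}}{245} \left(-4763\right) = \frac{81271}{270} \cdot \frac{1}{245} \left(-4763\right) = \frac{81271}{66150} \left(-4763\right) = - \frac{387093773}{66150}$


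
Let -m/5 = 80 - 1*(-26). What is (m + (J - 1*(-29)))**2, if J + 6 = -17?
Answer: 274576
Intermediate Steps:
m = -530 (m = -5*(80 - 1*(-26)) = -5*(80 + 26) = -5*106 = -530)
J = -23 (J = -6 - 17 = -23)
(m + (J - 1*(-29)))**2 = (-530 + (-23 - 1*(-29)))**2 = (-530 + (-23 + 29))**2 = (-530 + 6)**2 = (-524)**2 = 274576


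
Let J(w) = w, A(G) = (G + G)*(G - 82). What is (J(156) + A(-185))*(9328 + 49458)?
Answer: 5816639556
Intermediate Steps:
A(G) = 2*G*(-82 + G) (A(G) = (2*G)*(-82 + G) = 2*G*(-82 + G))
(J(156) + A(-185))*(9328 + 49458) = (156 + 2*(-185)*(-82 - 185))*(9328 + 49458) = (156 + 2*(-185)*(-267))*58786 = (156 + 98790)*58786 = 98946*58786 = 5816639556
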